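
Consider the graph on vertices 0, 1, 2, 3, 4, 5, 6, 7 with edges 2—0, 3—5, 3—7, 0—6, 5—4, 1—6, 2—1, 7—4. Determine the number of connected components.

2

Starting from 3 we can reach 3, 4, 5, 7. That is one component of size 4.
Starting from 0 we can reach 0, 1, 2, 6. That is one component of size 4.
Total: 2 components.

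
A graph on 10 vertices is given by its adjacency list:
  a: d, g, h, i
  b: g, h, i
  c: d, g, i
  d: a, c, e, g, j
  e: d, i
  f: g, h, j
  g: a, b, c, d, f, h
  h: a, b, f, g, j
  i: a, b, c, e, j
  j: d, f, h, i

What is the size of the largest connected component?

10

Starting from a we can reach a, b, c, d, e, f, g, h, i, j. That is one component of size 10.
The largest has 10 vertices.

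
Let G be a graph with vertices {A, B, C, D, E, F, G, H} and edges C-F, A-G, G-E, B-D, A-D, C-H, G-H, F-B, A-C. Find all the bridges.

The edges on the cycle A-C-F-B-D-A are not bridges since each lies on that cycle.
But removing E-G disconnects E from G — this is a bridge.

E-G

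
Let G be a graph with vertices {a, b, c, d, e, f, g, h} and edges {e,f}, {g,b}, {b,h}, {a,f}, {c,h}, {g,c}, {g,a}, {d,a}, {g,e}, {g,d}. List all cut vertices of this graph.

g

Removing g increases the component count from 1 to 2, so g is a cut vertex.
By contrast removing d leaves 1 component; it is not a cut vertex. No other vertex is a cut vertex either.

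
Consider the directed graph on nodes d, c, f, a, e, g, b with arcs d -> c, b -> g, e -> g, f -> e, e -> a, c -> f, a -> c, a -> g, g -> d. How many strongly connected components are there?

2

{a, c, d, e, f, g} are all mutually reachable — one SCC of size 6.
{b} is an SCC by itself.
That gives 2 strongly connected components.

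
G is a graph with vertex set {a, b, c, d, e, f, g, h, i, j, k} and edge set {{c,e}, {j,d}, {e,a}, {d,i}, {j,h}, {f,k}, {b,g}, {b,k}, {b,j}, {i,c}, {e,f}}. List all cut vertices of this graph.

b, e, j

Removing b increases the component count from 1 to 2, so b is a cut vertex.
Removing e increases the component count from 1 to 2, so e is a cut vertex.
Removing j increases the component count from 1 to 2, so j is a cut vertex.
By contrast removing i leaves 1 component; it is not a cut vertex. No other vertex is a cut vertex either.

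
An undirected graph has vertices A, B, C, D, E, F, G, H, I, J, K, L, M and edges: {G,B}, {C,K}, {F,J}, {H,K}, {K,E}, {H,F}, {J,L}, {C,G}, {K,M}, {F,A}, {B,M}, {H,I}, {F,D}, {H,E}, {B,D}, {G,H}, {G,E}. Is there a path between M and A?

From M we can reach A, B, C, D, E, F, G, H, I, J, K, L, M, which includes A.

Yes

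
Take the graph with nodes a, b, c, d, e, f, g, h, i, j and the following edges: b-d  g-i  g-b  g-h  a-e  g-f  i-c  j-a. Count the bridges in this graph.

8

removing f-g disconnects f from g; removing b-d disconnects b from d; removing g-i disconnects g from i; removing a-e disconnects a from e — these are bridges.
In total 8 edges are bridges.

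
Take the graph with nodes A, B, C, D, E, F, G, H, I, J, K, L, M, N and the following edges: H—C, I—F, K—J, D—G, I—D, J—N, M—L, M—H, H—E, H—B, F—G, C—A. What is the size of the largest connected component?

Starting from J we can reach J, K, N. That is one component of size 3.
Starting from D we can reach D, F, G, I. That is one component of size 4.
Starting from A we can reach A, B, C, E, H, L, M. That is one component of size 7.
The largest has 7 vertices.

7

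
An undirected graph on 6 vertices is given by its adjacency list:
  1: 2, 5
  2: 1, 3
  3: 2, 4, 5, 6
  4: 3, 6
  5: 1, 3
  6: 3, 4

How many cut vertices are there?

Removing 3 increases the component count from 1 to 2, so 3 is a cut vertex.
By contrast removing 2 leaves 1 component; it is not a cut vertex. No other vertex is a cut vertex either.

1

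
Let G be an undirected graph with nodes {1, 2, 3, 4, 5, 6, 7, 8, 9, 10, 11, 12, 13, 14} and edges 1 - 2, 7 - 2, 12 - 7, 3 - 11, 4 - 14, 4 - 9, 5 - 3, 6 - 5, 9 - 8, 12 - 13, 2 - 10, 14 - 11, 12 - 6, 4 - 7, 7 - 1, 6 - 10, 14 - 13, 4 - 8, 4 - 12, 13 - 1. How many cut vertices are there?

1

Removing 4 increases the component count from 1 to 2, so 4 is a cut vertex.
By contrast removing 9 leaves 1 component; it is not a cut vertex. No other vertex is a cut vertex either.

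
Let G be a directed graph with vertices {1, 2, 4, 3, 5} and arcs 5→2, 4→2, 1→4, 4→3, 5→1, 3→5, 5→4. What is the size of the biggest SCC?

4

{1, 3, 4, 5} are all mutually reachable — one SCC of size 4.
{2} is an SCC by itself.
The largest has 4 vertices.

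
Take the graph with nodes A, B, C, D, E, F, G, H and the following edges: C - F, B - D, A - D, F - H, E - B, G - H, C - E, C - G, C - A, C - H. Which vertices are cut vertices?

C

Removing C increases the component count from 1 to 2, so C is a cut vertex.
By contrast removing E leaves 1 component; it is not a cut vertex. No other vertex is a cut vertex either.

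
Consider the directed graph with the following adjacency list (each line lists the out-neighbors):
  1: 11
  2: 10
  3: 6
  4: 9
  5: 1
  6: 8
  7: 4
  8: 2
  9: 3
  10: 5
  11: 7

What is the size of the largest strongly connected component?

11

{1, 2, 3, 4, 5, 6, 7, 8, 9, 10, 11} are all mutually reachable — one SCC of size 11.
The largest has 11 vertices.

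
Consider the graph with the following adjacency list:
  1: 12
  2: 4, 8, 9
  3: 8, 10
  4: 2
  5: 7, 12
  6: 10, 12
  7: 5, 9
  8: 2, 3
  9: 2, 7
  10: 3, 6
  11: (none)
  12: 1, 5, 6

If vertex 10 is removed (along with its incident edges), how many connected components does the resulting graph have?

With 10 gone, the remaining components are: {11}; {1, 2, 3, 4, 5, 6, 7, 8, 9, 12}.
That is 2 components.

2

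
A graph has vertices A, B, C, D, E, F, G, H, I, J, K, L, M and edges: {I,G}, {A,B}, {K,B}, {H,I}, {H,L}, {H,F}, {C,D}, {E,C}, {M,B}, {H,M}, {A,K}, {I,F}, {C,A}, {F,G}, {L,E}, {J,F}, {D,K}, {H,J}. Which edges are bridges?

none

The edges on the cycle H-J-F-H are not bridges since each lies on that cycle.
Every edge lies on some cycle, so there are no bridges.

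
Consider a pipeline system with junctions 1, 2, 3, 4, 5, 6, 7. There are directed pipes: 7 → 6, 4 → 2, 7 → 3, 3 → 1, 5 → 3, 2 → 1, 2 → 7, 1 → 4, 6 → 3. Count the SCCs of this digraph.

2

{1, 2, 3, 4, 6, 7} are all mutually reachable — one SCC of size 6.
{5} is an SCC by itself.
That gives 2 strongly connected components.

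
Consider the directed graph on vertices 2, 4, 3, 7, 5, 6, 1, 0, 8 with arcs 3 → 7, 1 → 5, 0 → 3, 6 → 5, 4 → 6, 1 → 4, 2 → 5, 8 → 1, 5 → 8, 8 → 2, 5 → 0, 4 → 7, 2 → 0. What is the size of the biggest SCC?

6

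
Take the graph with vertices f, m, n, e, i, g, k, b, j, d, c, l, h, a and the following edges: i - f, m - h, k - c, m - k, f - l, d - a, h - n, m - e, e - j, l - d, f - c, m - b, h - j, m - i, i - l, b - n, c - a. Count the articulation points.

1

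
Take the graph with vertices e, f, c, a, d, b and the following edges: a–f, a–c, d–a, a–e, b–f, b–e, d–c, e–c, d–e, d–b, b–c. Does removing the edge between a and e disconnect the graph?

No

After removing a–e, the path a-d-e still connects them, so the edge is not a bridge.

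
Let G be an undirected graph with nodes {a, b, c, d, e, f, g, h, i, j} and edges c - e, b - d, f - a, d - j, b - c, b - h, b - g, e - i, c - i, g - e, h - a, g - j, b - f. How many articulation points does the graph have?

1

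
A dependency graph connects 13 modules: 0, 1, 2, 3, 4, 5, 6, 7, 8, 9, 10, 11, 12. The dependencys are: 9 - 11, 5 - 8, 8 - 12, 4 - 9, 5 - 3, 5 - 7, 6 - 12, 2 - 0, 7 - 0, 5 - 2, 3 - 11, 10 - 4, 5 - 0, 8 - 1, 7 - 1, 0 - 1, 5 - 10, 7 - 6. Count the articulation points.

1

Removing 5 increases the component count from 1 to 2, so 5 is a cut vertex.
By contrast removing 12 leaves 1 component; it is not a cut vertex. No other vertex is a cut vertex either.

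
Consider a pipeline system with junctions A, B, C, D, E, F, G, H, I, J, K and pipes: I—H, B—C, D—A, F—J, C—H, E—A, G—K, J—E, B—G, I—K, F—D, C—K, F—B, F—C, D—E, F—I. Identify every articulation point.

F

Removing F increases the component count from 1 to 2, so F is a cut vertex.
By contrast removing D leaves 1 component; it is not a cut vertex. No other vertex is a cut vertex either.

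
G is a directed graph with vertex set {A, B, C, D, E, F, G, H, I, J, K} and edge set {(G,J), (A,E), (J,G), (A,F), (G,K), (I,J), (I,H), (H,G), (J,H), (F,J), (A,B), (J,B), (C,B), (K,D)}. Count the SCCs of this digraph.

{G, H, J} are all mutually reachable — one SCC of size 3.
{D} is an SCC by itself.
{A} is an SCC by itself.
{F} is an SCC by itself.
{K} is an SCC by itself.
(and 4 more singleton SCCs)
That gives 9 strongly connected components.

9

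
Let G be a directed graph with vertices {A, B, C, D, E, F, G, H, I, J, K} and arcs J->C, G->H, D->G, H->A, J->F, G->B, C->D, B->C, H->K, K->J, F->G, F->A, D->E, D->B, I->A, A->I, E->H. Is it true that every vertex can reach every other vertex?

There is no directed path from I to F, so the graph is not strongly connected.

No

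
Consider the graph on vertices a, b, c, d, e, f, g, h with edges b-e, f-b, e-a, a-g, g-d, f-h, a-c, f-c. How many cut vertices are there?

3

Removing a increases the component count from 1 to 2, so a is a cut vertex.
Removing f increases the component count from 1 to 2, so f is a cut vertex.
Removing g increases the component count from 1 to 2, so g is a cut vertex.
By contrast removing e leaves 1 component; it is not a cut vertex. No other vertex is a cut vertex either.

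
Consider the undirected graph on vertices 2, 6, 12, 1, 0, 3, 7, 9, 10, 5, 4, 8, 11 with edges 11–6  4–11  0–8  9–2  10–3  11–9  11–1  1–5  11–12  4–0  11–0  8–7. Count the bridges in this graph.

The edges on the cycle 4-11-0-4 are not bridges since each lies on that cycle.
But removing 8–7 disconnects 8 from 7; removing 11–1 disconnects 11 from 1; removing 10–3 disconnects 10 from 3; removing 5–1 disconnects 5 from 1 — these are bridges.
In total 9 edges are bridges.

9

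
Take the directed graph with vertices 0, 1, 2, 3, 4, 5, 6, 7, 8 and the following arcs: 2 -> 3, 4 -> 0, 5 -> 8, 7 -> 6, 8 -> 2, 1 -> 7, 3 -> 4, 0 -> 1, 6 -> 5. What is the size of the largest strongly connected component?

9

{0, 1, 2, 3, 4, 5, 6, 7, 8} are all mutually reachable — one SCC of size 9.
The largest has 9 vertices.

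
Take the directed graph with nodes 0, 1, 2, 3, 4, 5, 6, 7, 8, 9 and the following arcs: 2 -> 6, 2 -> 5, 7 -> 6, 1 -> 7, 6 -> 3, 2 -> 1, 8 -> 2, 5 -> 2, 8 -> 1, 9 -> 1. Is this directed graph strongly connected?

No

There is no directed path from 3 to 5, so the graph is not strongly connected.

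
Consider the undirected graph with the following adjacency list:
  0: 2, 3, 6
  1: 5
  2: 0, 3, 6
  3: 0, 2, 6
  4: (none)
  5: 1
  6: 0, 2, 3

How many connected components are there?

4 is isolated — a component by itself.
Starting from 1 we can reach 1, 5. That is one component of size 2.
Starting from 0 we can reach 0, 2, 3, 6. That is one component of size 4.
Total: 3 components.

3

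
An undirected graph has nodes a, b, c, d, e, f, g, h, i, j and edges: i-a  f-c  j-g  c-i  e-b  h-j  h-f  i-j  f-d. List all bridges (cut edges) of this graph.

The edges on the cycle h-f-c-i-j-h are not bridges since each lies on that cycle.
But removing e-b disconnects e from b; removing f-d disconnects f from d; removing j-g disconnects j from g; removing i-a disconnects i from a — these are bridges.

a-i, b-e, d-f, g-j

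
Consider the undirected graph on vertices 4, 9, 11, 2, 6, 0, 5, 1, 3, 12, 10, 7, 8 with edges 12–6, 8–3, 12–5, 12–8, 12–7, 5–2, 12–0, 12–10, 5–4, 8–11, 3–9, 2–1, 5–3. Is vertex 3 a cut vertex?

Deleting 3 raises the number of components from 1 to 2, so 3 is a cut vertex.

Yes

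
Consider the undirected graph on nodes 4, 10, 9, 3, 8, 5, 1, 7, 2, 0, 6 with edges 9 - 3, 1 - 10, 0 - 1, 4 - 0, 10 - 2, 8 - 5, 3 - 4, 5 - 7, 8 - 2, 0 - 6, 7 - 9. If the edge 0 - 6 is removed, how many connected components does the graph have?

Before removal there is 1 component.
0 - 6 is a bridge — removing it separates 0's side from 6's side.
After removal: 2 components.

2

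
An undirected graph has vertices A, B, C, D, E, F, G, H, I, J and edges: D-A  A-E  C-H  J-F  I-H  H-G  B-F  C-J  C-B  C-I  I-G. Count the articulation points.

Removing A increases the component count from 2 to 3, so A is a cut vertex.
Removing C increases the component count from 2 to 3, so C is a cut vertex.
By contrast removing E leaves 2 components; it is not a cut vertex. No other vertex is a cut vertex either.

2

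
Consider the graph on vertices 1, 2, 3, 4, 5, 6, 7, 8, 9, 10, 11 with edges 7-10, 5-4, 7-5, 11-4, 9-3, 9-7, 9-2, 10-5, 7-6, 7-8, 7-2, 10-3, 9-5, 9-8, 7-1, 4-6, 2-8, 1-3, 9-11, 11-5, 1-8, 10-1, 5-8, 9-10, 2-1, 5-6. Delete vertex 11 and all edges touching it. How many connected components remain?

With 11 gone, the remaining components are: {1, 2, 3, 4, 5, 6, 7, 8, 9, 10}.
That is 1 component.

1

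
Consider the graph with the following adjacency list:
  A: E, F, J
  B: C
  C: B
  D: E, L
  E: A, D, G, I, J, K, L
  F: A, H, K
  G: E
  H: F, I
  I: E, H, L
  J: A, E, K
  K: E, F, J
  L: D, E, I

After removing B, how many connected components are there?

With B gone, the remaining components are: {C}; {A, D, E, F, G, H, I, J, K, L}.
That is 2 components.

2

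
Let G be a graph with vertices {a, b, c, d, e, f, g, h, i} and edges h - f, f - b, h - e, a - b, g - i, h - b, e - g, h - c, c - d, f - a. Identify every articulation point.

Removing c increases the component count from 1 to 2, so c is a cut vertex.
Removing e increases the component count from 1 to 2, so e is a cut vertex.
Removing g increases the component count from 1 to 2, so g is a cut vertex.
Likewise h is a cut vertex.
By contrast removing i leaves 1 component; it is not a cut vertex. No other vertex is a cut vertex either.

c, e, g, h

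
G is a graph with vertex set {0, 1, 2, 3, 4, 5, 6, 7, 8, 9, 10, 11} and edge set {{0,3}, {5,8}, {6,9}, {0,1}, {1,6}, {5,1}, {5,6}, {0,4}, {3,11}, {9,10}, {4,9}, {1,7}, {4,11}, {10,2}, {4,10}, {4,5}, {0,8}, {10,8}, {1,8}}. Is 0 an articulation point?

No

Deleting 0 leaves 1 component (was 1) (its neighbors 1, 3, 4, 8 remain connected to each other), so 0 is not a cut vertex.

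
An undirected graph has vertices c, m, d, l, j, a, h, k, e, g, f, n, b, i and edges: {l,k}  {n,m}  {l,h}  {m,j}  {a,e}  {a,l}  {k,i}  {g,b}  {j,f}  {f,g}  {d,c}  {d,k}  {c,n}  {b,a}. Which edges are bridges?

The edges on the cycle d-c-n-m-j-f-g-b-a-l-k-d are not bridges since each lies on that cycle.
But removing l - h disconnects l from h; removing k - i disconnects k from i; removing a - e disconnects a from e — these are bridges.

a-e, h-l, i-k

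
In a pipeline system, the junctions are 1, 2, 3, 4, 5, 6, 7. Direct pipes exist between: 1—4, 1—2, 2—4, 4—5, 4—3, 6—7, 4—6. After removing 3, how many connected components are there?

With 3 gone, the remaining components are: {1, 2, 4, 5, 6, 7}.
That is 1 component.

1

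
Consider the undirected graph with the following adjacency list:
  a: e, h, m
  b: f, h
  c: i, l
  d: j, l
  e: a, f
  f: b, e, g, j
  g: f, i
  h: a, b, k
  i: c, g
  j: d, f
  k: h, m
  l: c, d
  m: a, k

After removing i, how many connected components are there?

1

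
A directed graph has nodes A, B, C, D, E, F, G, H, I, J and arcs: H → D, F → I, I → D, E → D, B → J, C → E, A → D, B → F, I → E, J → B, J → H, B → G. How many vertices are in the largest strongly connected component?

2

{B, J} are all mutually reachable — one SCC of size 2.
{D} is an SCC by itself.
{A} is an SCC by itself.
{C} is an SCC by itself.
{H} is an SCC by itself.
(and 4 more singleton SCCs)
The largest has 2 vertices.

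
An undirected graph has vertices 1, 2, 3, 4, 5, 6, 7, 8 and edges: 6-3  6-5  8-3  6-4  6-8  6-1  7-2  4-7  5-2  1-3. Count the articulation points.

Removing 6 increases the component count from 1 to 2, so 6 is a cut vertex.
By contrast removing 3 leaves 1 component; it is not a cut vertex. No other vertex is a cut vertex either.

1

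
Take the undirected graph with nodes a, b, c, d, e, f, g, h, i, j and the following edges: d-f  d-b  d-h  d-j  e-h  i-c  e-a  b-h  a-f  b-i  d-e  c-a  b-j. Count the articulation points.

0

Removing j, for instance, still leaves 2 components. No single vertex removal increases the component count — the graph has no articulation points.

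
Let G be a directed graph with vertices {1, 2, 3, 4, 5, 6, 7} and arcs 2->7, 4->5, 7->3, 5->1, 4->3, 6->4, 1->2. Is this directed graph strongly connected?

No

There is no directed path from 2 to 6, so the graph is not strongly connected.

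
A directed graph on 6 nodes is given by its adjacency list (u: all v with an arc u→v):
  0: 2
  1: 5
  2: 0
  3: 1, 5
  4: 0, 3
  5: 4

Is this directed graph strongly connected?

There is no directed path from 0 to 3, so the graph is not strongly connected.

No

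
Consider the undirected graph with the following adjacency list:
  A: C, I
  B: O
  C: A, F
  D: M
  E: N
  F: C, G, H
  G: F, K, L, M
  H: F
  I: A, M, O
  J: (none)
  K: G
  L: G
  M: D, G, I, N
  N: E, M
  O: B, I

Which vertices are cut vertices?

F, G, I, M, N, O

Removing F increases the component count from 2 to 3, so F is a cut vertex.
Removing G increases the component count from 2 to 4, so G is a cut vertex.
Removing I increases the component count from 2 to 3, so I is a cut vertex.
Likewise M, N, O are cut vertices.
By contrast removing H leaves 2 components; it is not a cut vertex. No other vertex is a cut vertex either.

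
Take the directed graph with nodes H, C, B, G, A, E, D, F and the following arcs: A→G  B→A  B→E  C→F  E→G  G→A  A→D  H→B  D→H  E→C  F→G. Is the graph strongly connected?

From D we can reach every vertex (A, B, C, D, E, F, G, H), and every vertex can reach D (A, B, C, D, E, F, G, H). So the whole graph is one strongly connected component.

Yes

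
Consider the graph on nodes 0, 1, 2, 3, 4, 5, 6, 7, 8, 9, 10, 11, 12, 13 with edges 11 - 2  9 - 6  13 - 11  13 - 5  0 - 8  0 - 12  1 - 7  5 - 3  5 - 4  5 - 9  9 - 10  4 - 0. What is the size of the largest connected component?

Starting from 1 we can reach 1, 7. That is one component of size 2.
Starting from 0 we can reach 0, 2, 3, 4, 5, 6, 8, 9, 10, 11, 12, 13. That is one component of size 12.
The largest has 12 vertices.

12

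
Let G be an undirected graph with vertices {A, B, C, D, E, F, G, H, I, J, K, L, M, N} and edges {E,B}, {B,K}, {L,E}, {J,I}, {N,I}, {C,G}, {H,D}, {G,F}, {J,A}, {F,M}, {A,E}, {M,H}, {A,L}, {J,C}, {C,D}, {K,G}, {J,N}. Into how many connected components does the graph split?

1

Starting from A we can reach A, B, C, D, E, F, G, H, I, J, K, L, M, N. That is one component of size 14.
Total: 1 component.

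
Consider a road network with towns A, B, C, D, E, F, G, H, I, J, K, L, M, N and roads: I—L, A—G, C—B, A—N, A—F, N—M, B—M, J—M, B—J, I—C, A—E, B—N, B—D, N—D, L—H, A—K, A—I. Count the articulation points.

3

Removing A increases the component count from 1 to 5, so A is a cut vertex.
Removing I increases the component count from 1 to 2, so I is a cut vertex.
Removing L increases the component count from 1 to 2, so L is a cut vertex.
By contrast removing F leaves 1 component; it is not a cut vertex. No other vertex is a cut vertex either.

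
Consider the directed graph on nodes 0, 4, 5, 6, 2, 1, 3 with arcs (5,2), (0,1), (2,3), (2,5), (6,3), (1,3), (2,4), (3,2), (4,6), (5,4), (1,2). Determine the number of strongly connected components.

3

{2, 3, 4, 5, 6} are all mutually reachable — one SCC of size 5.
{1} is an SCC by itself.
{0} is an SCC by itself.
That gives 3 strongly connected components.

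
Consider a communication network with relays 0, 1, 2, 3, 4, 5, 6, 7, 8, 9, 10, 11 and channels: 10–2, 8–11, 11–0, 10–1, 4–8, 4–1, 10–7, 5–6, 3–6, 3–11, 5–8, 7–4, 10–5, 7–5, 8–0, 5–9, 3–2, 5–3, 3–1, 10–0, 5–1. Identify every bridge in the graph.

5-9

The edges on the cycle 10-7-5-3-2-10 are not bridges since each lies on that cycle.
But removing 5–9 disconnects 5 from 9 — this is a bridge.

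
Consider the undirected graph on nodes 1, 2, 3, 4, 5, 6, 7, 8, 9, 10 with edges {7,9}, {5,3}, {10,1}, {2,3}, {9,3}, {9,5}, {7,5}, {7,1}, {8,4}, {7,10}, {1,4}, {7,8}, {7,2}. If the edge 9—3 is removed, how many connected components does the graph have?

9 and 3 are still connected via 9-5-3, so the component count stays at 2.

2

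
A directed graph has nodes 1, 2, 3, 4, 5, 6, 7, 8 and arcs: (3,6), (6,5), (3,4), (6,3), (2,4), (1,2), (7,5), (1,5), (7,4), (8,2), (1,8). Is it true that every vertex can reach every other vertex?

No

There is no directed path from 2 to 7, so the graph is not strongly connected.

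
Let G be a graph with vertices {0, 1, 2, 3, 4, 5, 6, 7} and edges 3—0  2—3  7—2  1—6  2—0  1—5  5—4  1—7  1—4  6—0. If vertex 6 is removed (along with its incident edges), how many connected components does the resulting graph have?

With 6 gone, the remaining components are: {0, 1, 2, 3, 4, 5, 7}.
That is 1 component.

1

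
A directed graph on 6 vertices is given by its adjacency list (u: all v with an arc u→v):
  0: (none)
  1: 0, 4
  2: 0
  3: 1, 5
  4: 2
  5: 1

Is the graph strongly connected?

No

There is no directed path from 2 to 3, so the graph is not strongly connected.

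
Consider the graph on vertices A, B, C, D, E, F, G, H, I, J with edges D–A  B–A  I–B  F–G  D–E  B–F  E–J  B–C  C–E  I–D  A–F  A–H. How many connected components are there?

Starting from A we can reach A, B, C, D, E, F, G, H, I, J. That is one component of size 10.
Total: 1 component.

1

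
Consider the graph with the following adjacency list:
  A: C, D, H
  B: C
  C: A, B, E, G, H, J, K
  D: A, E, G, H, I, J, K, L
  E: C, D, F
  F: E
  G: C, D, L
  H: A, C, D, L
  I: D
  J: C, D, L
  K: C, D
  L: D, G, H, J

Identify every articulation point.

Removing C increases the component count from 1 to 2, so C is a cut vertex.
Removing D increases the component count from 1 to 2, so D is a cut vertex.
Removing E increases the component count from 1 to 2, so E is a cut vertex.
By contrast removing K leaves 1 component; it is not a cut vertex. No other vertex is a cut vertex either.

C, D, E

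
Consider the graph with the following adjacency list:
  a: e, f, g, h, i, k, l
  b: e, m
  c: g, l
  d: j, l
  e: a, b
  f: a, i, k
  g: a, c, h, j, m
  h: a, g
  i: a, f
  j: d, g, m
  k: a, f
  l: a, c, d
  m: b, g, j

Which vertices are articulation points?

a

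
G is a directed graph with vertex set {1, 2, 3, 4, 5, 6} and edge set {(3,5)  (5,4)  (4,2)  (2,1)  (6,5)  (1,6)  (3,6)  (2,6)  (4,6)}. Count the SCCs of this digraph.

{1, 2, 4, 5, 6} are all mutually reachable — one SCC of size 5.
{3} is an SCC by itself.
That gives 2 strongly connected components.

2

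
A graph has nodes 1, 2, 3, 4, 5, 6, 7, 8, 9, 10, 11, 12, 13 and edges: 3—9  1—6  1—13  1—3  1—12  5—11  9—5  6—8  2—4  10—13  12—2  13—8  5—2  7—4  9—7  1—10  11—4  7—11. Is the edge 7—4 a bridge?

After removing 7—4, the path 7-11-4 still connects them, so the edge is not a bridge.

No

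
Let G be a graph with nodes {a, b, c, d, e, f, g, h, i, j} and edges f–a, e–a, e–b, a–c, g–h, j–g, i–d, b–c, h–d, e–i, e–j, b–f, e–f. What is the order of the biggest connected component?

Starting from a we can reach a, b, c, d, e, f, g, h, i, j. That is one component of size 10.
The largest has 10 vertices.

10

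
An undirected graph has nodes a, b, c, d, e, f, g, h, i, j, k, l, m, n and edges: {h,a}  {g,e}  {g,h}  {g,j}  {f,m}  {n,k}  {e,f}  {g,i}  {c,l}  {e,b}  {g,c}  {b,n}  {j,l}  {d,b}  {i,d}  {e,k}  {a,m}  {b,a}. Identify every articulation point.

g

Removing g increases the component count from 1 to 2, so g is a cut vertex.
By contrast removing b leaves 1 component; it is not a cut vertex. No other vertex is a cut vertex either.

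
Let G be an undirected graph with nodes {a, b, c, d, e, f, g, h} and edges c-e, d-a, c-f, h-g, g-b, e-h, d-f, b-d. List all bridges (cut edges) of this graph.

The edges on the cycle c-e-h-g-b-d-f-c are not bridges since each lies on that cycle.
But removing d-a disconnects d from a — this is a bridge.

a-d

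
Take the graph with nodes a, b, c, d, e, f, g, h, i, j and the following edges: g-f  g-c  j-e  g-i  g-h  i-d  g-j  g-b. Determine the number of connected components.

2

a is isolated — a component by itself.
Starting from b we can reach b, c, d, e, f, g, h, i, j. That is one component of size 9.
Total: 2 components.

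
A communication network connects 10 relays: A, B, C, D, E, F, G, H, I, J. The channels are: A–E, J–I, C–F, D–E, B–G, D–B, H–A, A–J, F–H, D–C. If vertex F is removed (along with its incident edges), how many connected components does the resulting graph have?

With F gone, the remaining components are: {A, B, C, D, E, G, H, I, J}.
That is 1 component.

1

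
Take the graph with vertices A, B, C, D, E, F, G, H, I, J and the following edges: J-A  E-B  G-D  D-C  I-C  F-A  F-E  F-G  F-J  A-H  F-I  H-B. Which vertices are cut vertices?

F

Removing F increases the component count from 1 to 2, so F is a cut vertex.
By contrast removing E leaves 1 component; it is not a cut vertex. No other vertex is a cut vertex either.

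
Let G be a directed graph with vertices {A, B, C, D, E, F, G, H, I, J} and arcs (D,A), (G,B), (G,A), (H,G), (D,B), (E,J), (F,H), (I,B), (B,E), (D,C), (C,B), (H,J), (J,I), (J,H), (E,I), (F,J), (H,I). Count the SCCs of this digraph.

{B, E, G, H, I, J} are all mutually reachable — one SCC of size 6.
{F} is an SCC by itself.
{A} is an SCC by itself.
{C} is an SCC by itself.
{D} is an SCC by itself.
That gives 5 strongly connected components.

5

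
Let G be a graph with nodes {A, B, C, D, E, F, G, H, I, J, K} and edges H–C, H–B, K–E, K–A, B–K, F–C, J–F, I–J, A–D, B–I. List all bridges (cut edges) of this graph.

The edges on the cycle H-B-I-J-F-C-H are not bridges since each lies on that cycle.
But removing B–K disconnects B from K; removing K–A disconnects K from A; removing E–K disconnects E from K; removing D–A disconnects D from A — these are bridges.

A-D, A-K, B-K, E-K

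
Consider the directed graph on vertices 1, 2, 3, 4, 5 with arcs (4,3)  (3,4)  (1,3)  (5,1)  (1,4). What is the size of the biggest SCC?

2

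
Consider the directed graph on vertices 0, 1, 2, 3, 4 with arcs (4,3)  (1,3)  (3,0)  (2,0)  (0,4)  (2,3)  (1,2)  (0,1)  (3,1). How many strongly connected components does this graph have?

{0, 1, 2, 3, 4} are all mutually reachable — one SCC of size 5.
That gives 1 strongly connected component.

1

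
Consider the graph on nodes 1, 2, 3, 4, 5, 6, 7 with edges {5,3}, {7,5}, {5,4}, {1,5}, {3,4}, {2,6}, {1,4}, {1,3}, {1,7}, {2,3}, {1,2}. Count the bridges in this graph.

The edges on the cycle 1-7-5-3-1 are not bridges since each lies on that cycle.
But removing 6—2 disconnects 6 from 2 — this is a bridge.

1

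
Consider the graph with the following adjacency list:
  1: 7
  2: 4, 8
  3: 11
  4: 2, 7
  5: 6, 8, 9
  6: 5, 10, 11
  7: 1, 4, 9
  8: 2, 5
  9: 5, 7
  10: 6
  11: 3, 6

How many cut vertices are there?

4

Removing 5 increases the component count from 1 to 2, so 5 is a cut vertex.
Removing 6 increases the component count from 1 to 3, so 6 is a cut vertex.
Removing 7 increases the component count from 1 to 2, so 7 is a cut vertex.
Likewise 11 is a cut vertex.
By contrast removing 3 leaves 1 component; it is not a cut vertex. No other vertex is a cut vertex either.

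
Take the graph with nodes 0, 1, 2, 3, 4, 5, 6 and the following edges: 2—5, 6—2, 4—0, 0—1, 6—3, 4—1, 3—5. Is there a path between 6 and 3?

Yes

From 6 we can reach 2, 3, 5, 6, which includes 3.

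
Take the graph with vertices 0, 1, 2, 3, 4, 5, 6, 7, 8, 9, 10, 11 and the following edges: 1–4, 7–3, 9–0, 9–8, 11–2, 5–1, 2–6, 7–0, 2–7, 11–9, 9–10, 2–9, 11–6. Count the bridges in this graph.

The edges on the cycle 2-7-0-9-2 are not bridges since each lies on that cycle.
But removing 7–3 disconnects 7 from 3; removing 5–1 disconnects 5 from 1; removing 9–8 disconnects 9 from 8; removing 1–4 disconnects 1 from 4 — these are bridges.
In total 5 edges are bridges.

5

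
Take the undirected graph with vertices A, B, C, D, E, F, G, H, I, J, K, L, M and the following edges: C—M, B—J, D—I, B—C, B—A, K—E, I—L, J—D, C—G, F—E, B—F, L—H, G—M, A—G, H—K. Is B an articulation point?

Yes

Deleting B raises the number of components from 1 to 2, so B is a cut vertex.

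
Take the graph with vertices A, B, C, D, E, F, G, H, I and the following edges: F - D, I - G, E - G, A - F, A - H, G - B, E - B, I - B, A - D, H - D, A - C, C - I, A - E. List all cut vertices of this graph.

A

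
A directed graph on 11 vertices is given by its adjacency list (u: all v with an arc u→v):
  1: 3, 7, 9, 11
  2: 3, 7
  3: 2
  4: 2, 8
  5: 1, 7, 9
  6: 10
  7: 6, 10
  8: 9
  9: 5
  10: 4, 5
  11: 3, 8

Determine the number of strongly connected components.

1

{1, 2, 3, 4, 5, 6, 7, 8, 9, 10, 11} are all mutually reachable — one SCC of size 11.
That gives 1 strongly connected component.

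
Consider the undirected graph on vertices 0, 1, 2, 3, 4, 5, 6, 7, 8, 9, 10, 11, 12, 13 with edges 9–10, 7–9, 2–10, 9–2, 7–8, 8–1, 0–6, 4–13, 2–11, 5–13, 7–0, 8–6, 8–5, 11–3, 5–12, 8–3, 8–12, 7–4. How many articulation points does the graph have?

1

Removing 8 increases the component count from 1 to 2, so 8 is a cut vertex.
By contrast removing 12 leaves 1 component; it is not a cut vertex. No other vertex is a cut vertex either.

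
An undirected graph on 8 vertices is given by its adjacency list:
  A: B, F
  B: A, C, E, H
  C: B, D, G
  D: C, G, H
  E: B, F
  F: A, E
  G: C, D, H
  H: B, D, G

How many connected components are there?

1

Starting from A we can reach A, B, C, D, E, F, G, H. That is one component of size 8.
Total: 1 component.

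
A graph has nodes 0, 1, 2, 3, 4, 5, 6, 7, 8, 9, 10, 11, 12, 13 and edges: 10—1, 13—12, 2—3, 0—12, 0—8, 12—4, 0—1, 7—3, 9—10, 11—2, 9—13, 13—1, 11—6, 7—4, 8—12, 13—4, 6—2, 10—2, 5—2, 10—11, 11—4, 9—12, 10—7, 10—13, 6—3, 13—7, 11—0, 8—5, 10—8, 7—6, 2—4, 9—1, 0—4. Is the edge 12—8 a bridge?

No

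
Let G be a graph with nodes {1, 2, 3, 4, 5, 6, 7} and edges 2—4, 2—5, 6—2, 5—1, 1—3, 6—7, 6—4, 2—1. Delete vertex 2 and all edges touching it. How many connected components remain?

2

With 2 gone, the remaining components are: {1, 3, 5}; {4, 6, 7}.
That is 2 components.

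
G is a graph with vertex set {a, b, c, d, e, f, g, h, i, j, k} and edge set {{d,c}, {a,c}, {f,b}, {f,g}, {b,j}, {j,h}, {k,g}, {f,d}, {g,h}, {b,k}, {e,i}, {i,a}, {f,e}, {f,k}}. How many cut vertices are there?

Removing f increases the component count from 1 to 2, so f is a cut vertex.
By contrast removing e leaves 1 component; it is not a cut vertex. No other vertex is a cut vertex either.

1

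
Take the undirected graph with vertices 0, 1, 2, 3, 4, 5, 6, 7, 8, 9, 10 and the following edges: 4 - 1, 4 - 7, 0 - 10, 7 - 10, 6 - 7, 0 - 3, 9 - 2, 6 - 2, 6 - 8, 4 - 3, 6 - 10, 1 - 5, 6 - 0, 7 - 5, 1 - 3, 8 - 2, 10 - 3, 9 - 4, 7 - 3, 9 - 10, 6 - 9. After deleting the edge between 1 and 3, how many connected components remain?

1

1 and 3 are still connected via 1-4-3, so the component count stays at 1.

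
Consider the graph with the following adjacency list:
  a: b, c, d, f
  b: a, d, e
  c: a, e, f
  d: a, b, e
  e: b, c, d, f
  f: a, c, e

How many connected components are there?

1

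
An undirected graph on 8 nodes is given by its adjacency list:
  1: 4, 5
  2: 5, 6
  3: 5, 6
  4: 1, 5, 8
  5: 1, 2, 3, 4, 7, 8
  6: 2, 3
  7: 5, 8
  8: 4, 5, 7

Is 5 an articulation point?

Deleting 5 raises the number of components from 1 to 2, so 5 is a cut vertex.

Yes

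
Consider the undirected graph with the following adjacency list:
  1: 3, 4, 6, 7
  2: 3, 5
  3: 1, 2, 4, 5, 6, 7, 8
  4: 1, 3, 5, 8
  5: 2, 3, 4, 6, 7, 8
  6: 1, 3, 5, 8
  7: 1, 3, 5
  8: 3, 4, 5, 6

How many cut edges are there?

0

The edges on the cycle 6-8-3-5-6 are not bridges since each lies on that cycle.
Every edge lies on some cycle, so there are no bridges.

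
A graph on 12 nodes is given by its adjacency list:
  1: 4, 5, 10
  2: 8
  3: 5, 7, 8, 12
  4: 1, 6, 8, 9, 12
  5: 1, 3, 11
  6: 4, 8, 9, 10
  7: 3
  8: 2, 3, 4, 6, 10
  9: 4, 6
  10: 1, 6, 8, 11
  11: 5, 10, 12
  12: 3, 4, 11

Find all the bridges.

2-8, 3-7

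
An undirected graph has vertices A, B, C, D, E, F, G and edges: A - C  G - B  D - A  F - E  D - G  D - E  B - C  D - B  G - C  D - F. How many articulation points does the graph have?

1

Removing D increases the component count from 1 to 2, so D is a cut vertex.
By contrast removing E leaves 1 component; it is not a cut vertex. No other vertex is a cut vertex either.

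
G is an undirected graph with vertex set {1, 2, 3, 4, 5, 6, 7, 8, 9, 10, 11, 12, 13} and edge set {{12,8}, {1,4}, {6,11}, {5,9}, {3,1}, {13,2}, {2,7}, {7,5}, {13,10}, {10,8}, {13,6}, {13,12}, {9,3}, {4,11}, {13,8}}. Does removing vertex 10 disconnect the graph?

No

Deleting 10 leaves 1 component (was 1) (its neighbors 8, 13 remain connected to each other), so 10 is not a cut vertex.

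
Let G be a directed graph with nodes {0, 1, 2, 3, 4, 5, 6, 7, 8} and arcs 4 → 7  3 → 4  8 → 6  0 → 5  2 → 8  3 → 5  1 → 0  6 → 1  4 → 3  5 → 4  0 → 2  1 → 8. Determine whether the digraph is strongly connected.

There is no directed path from 7 to 8, so the graph is not strongly connected.

No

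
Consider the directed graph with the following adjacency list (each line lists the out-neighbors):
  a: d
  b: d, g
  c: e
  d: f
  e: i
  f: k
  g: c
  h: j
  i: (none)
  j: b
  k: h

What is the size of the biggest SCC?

{b, d, f, h, j, k} are all mutually reachable — one SCC of size 6.
{e} is an SCC by itself.
{g} is an SCC by itself.
{a} is an SCC by itself.
{c} is an SCC by itself.
(and 1 more singleton SCC)
The largest has 6 vertices.

6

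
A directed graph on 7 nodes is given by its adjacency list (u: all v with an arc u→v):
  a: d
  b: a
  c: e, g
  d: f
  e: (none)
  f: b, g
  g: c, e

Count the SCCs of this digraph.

3

{a, b, d, f} are all mutually reachable — one SCC of size 4.
{c, g} are all mutually reachable — one SCC of size 2.
{e} is an SCC by itself.
That gives 3 strongly connected components.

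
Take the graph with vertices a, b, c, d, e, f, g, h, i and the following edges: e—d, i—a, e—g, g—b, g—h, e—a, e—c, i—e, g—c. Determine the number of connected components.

f is isolated — a component by itself.
Starting from a we can reach a, b, c, d, e, g, h, i. That is one component of size 8.
Total: 2 components.

2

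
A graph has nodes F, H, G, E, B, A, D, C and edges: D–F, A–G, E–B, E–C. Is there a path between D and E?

The component containing D is {D, F}, and E is not in it.

No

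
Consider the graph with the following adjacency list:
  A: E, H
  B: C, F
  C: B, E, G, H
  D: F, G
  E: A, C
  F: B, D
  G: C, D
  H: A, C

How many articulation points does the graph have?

Removing C increases the component count from 1 to 2, so C is a cut vertex.
By contrast removing H leaves 1 component; it is not a cut vertex. No other vertex is a cut vertex either.

1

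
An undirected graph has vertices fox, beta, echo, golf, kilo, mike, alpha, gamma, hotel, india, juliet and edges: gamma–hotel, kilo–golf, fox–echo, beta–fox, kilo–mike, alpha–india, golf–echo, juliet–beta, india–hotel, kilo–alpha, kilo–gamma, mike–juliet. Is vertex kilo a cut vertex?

Deleting kilo raises the number of components from 1 to 2, so kilo is a cut vertex.

Yes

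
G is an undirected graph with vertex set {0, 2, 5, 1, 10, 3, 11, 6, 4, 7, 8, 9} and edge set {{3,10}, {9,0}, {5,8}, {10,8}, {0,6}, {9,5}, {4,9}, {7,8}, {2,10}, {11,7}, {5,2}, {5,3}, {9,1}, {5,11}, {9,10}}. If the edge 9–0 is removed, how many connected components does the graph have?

2

Before removal there is 1 component.
9–0 is a bridge — removing it separates 9's side from 0's side.
After removal: 2 components.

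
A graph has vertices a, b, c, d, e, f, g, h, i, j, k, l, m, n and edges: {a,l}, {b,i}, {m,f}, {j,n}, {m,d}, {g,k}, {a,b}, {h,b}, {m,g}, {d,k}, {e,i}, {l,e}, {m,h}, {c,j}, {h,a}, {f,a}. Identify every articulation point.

j, m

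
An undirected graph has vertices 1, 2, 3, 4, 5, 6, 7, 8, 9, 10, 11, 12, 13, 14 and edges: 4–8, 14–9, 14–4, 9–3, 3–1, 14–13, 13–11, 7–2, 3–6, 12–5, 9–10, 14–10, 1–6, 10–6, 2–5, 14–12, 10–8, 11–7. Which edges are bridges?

The edges on the cycle 3-1-6-3 are not bridges since each lies on that cycle.
Every edge lies on some cycle, so there are no bridges.

none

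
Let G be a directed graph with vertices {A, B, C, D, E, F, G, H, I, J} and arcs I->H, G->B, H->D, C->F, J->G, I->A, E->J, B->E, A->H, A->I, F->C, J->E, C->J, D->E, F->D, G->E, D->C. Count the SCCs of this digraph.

{B, E, G, J} are all mutually reachable — one SCC of size 4.
{C, D, F} are all mutually reachable — one SCC of size 3.
{A, I} are all mutually reachable — one SCC of size 2.
{H} is an SCC by itself.
That gives 4 strongly connected components.

4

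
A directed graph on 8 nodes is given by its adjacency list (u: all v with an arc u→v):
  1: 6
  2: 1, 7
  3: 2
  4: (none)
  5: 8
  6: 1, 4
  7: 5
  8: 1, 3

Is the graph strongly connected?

There is no directed path from 4 to 3, so the graph is not strongly connected.

No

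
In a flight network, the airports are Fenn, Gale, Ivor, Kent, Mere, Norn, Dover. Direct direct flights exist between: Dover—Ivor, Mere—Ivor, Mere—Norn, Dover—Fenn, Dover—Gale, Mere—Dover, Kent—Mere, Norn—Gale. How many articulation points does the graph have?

Removing Mere increases the component count from 1 to 2, so Mere is a cut vertex.
Removing Dover increases the component count from 1 to 2, so Dover is a cut vertex.
By contrast removing Norn leaves 1 component; it is not a cut vertex. No other vertex is a cut vertex either.

2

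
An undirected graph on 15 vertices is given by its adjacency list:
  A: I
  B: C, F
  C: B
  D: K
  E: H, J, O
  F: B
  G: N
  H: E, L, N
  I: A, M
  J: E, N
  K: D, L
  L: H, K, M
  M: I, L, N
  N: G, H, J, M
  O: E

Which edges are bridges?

A-I, B-C, B-F, D-K, E-O, G-N, I-M, K-L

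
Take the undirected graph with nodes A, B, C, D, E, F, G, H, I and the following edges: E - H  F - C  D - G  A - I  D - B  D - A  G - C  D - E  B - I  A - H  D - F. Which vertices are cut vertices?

D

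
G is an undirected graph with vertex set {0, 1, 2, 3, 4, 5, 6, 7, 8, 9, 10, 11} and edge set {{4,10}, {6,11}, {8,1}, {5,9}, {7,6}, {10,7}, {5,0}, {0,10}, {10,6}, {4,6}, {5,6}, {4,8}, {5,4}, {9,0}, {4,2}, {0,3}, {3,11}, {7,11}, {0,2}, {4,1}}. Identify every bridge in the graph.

none

The edges on the cycle 4-8-1-4 are not bridges since each lies on that cycle.
Every edge lies on some cycle, so there are no bridges.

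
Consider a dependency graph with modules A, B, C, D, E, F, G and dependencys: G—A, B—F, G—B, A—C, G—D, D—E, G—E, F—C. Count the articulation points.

Removing G increases the component count from 1 to 2, so G is a cut vertex.
By contrast removing A leaves 1 component; it is not a cut vertex. No other vertex is a cut vertex either.

1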